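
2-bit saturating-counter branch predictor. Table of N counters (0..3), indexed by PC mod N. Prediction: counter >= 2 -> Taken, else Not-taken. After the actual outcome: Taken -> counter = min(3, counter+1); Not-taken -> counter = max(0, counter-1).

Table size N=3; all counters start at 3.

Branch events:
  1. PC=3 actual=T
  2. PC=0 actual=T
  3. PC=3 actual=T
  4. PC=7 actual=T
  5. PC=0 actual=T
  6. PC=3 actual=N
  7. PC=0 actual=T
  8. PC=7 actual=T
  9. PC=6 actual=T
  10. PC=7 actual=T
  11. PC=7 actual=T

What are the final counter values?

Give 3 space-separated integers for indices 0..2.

Ev 1: PC=3 idx=0 pred=T actual=T -> ctr[0]=3
Ev 2: PC=0 idx=0 pred=T actual=T -> ctr[0]=3
Ev 3: PC=3 idx=0 pred=T actual=T -> ctr[0]=3
Ev 4: PC=7 idx=1 pred=T actual=T -> ctr[1]=3
Ev 5: PC=0 idx=0 pred=T actual=T -> ctr[0]=3
Ev 6: PC=3 idx=0 pred=T actual=N -> ctr[0]=2
Ev 7: PC=0 idx=0 pred=T actual=T -> ctr[0]=3
Ev 8: PC=7 idx=1 pred=T actual=T -> ctr[1]=3
Ev 9: PC=6 idx=0 pred=T actual=T -> ctr[0]=3
Ev 10: PC=7 idx=1 pred=T actual=T -> ctr[1]=3
Ev 11: PC=7 idx=1 pred=T actual=T -> ctr[1]=3

Answer: 3 3 3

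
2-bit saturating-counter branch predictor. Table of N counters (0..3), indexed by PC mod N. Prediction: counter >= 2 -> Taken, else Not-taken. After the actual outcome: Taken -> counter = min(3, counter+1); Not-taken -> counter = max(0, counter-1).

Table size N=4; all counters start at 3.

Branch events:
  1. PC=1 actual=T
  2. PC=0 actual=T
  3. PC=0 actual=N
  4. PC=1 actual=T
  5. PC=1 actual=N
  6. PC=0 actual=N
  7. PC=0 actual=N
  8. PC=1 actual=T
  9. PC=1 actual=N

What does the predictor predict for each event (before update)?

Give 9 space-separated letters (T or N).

Ev 1: PC=1 idx=1 pred=T actual=T -> ctr[1]=3
Ev 2: PC=0 idx=0 pred=T actual=T -> ctr[0]=3
Ev 3: PC=0 idx=0 pred=T actual=N -> ctr[0]=2
Ev 4: PC=1 idx=1 pred=T actual=T -> ctr[1]=3
Ev 5: PC=1 idx=1 pred=T actual=N -> ctr[1]=2
Ev 6: PC=0 idx=0 pred=T actual=N -> ctr[0]=1
Ev 7: PC=0 idx=0 pred=N actual=N -> ctr[0]=0
Ev 8: PC=1 idx=1 pred=T actual=T -> ctr[1]=3
Ev 9: PC=1 idx=1 pred=T actual=N -> ctr[1]=2

Answer: T T T T T T N T T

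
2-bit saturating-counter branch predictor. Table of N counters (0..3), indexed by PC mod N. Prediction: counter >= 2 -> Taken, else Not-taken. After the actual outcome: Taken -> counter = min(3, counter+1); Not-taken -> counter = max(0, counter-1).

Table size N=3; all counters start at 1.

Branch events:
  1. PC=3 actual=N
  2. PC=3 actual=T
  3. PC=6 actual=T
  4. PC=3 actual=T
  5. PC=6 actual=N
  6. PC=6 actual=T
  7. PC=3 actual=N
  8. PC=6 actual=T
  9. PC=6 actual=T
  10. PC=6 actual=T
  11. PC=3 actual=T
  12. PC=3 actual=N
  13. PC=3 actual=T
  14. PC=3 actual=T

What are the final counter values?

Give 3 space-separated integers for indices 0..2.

Answer: 3 1 1

Derivation:
Ev 1: PC=3 idx=0 pred=N actual=N -> ctr[0]=0
Ev 2: PC=3 idx=0 pred=N actual=T -> ctr[0]=1
Ev 3: PC=6 idx=0 pred=N actual=T -> ctr[0]=2
Ev 4: PC=3 idx=0 pred=T actual=T -> ctr[0]=3
Ev 5: PC=6 idx=0 pred=T actual=N -> ctr[0]=2
Ev 6: PC=6 idx=0 pred=T actual=T -> ctr[0]=3
Ev 7: PC=3 idx=0 pred=T actual=N -> ctr[0]=2
Ev 8: PC=6 idx=0 pred=T actual=T -> ctr[0]=3
Ev 9: PC=6 idx=0 pred=T actual=T -> ctr[0]=3
Ev 10: PC=6 idx=0 pred=T actual=T -> ctr[0]=3
Ev 11: PC=3 idx=0 pred=T actual=T -> ctr[0]=3
Ev 12: PC=3 idx=0 pred=T actual=N -> ctr[0]=2
Ev 13: PC=3 idx=0 pred=T actual=T -> ctr[0]=3
Ev 14: PC=3 idx=0 pred=T actual=T -> ctr[0]=3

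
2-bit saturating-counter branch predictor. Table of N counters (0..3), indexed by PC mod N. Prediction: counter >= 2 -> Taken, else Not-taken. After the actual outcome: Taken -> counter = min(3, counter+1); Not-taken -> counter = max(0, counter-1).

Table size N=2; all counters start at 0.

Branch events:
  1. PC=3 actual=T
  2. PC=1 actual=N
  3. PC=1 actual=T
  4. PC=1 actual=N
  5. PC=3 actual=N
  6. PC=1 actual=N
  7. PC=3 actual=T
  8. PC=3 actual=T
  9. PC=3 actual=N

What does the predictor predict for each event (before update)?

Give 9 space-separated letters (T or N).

Ev 1: PC=3 idx=1 pred=N actual=T -> ctr[1]=1
Ev 2: PC=1 idx=1 pred=N actual=N -> ctr[1]=0
Ev 3: PC=1 idx=1 pred=N actual=T -> ctr[1]=1
Ev 4: PC=1 idx=1 pred=N actual=N -> ctr[1]=0
Ev 5: PC=3 idx=1 pred=N actual=N -> ctr[1]=0
Ev 6: PC=1 idx=1 pred=N actual=N -> ctr[1]=0
Ev 7: PC=3 idx=1 pred=N actual=T -> ctr[1]=1
Ev 8: PC=3 idx=1 pred=N actual=T -> ctr[1]=2
Ev 9: PC=3 idx=1 pred=T actual=N -> ctr[1]=1

Answer: N N N N N N N N T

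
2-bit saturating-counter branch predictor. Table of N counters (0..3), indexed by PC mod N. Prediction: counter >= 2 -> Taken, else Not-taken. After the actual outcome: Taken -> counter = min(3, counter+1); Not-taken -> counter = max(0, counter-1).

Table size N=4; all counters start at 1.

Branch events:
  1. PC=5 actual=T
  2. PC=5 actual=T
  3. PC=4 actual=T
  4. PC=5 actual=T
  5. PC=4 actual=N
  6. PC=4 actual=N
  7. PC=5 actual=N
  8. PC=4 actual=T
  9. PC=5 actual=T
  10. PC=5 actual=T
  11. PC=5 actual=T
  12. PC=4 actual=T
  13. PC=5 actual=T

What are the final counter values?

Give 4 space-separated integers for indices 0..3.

Ev 1: PC=5 idx=1 pred=N actual=T -> ctr[1]=2
Ev 2: PC=5 idx=1 pred=T actual=T -> ctr[1]=3
Ev 3: PC=4 idx=0 pred=N actual=T -> ctr[0]=2
Ev 4: PC=5 idx=1 pred=T actual=T -> ctr[1]=3
Ev 5: PC=4 idx=0 pred=T actual=N -> ctr[0]=1
Ev 6: PC=4 idx=0 pred=N actual=N -> ctr[0]=0
Ev 7: PC=5 idx=1 pred=T actual=N -> ctr[1]=2
Ev 8: PC=4 idx=0 pred=N actual=T -> ctr[0]=1
Ev 9: PC=5 idx=1 pred=T actual=T -> ctr[1]=3
Ev 10: PC=5 idx=1 pred=T actual=T -> ctr[1]=3
Ev 11: PC=5 idx=1 pred=T actual=T -> ctr[1]=3
Ev 12: PC=4 idx=0 pred=N actual=T -> ctr[0]=2
Ev 13: PC=5 idx=1 pred=T actual=T -> ctr[1]=3

Answer: 2 3 1 1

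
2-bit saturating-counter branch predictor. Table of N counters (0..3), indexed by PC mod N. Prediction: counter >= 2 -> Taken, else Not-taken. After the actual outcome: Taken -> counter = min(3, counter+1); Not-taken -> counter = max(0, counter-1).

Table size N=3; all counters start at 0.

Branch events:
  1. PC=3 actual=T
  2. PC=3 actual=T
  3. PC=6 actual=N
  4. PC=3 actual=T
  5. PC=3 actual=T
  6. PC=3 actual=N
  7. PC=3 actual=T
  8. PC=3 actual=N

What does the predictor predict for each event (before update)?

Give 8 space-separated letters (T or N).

Ev 1: PC=3 idx=0 pred=N actual=T -> ctr[0]=1
Ev 2: PC=3 idx=0 pred=N actual=T -> ctr[0]=2
Ev 3: PC=6 idx=0 pred=T actual=N -> ctr[0]=1
Ev 4: PC=3 idx=0 pred=N actual=T -> ctr[0]=2
Ev 5: PC=3 idx=0 pred=T actual=T -> ctr[0]=3
Ev 6: PC=3 idx=0 pred=T actual=N -> ctr[0]=2
Ev 7: PC=3 idx=0 pred=T actual=T -> ctr[0]=3
Ev 8: PC=3 idx=0 pred=T actual=N -> ctr[0]=2

Answer: N N T N T T T T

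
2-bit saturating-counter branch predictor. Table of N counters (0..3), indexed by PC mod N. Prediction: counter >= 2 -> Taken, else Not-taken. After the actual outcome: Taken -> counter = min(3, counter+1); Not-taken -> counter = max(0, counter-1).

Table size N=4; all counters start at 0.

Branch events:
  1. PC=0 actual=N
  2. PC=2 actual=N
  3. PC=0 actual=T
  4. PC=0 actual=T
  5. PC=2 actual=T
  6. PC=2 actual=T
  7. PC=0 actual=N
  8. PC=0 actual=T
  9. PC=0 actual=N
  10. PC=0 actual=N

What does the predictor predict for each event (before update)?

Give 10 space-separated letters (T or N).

Ev 1: PC=0 idx=0 pred=N actual=N -> ctr[0]=0
Ev 2: PC=2 idx=2 pred=N actual=N -> ctr[2]=0
Ev 3: PC=0 idx=0 pred=N actual=T -> ctr[0]=1
Ev 4: PC=0 idx=0 pred=N actual=T -> ctr[0]=2
Ev 5: PC=2 idx=2 pred=N actual=T -> ctr[2]=1
Ev 6: PC=2 idx=2 pred=N actual=T -> ctr[2]=2
Ev 7: PC=0 idx=0 pred=T actual=N -> ctr[0]=1
Ev 8: PC=0 idx=0 pred=N actual=T -> ctr[0]=2
Ev 9: PC=0 idx=0 pred=T actual=N -> ctr[0]=1
Ev 10: PC=0 idx=0 pred=N actual=N -> ctr[0]=0

Answer: N N N N N N T N T N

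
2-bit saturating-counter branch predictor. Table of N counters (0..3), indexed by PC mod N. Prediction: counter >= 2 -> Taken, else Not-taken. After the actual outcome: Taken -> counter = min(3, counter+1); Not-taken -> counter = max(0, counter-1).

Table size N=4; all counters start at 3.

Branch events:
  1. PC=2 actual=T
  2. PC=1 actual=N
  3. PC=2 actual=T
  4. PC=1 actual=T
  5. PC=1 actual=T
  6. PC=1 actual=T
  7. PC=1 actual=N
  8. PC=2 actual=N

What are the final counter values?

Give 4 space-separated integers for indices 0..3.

Ev 1: PC=2 idx=2 pred=T actual=T -> ctr[2]=3
Ev 2: PC=1 idx=1 pred=T actual=N -> ctr[1]=2
Ev 3: PC=2 idx=2 pred=T actual=T -> ctr[2]=3
Ev 4: PC=1 idx=1 pred=T actual=T -> ctr[1]=3
Ev 5: PC=1 idx=1 pred=T actual=T -> ctr[1]=3
Ev 6: PC=1 idx=1 pred=T actual=T -> ctr[1]=3
Ev 7: PC=1 idx=1 pred=T actual=N -> ctr[1]=2
Ev 8: PC=2 idx=2 pred=T actual=N -> ctr[2]=2

Answer: 3 2 2 3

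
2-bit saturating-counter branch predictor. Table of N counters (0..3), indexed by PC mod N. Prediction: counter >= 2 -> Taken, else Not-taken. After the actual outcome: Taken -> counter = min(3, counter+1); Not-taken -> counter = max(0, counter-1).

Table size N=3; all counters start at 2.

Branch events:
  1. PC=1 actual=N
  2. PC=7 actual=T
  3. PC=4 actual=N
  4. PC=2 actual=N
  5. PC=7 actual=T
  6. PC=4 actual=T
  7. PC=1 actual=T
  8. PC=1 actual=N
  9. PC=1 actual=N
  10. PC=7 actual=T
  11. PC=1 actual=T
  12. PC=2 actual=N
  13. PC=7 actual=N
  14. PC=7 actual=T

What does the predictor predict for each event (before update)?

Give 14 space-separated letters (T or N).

Ev 1: PC=1 idx=1 pred=T actual=N -> ctr[1]=1
Ev 2: PC=7 idx=1 pred=N actual=T -> ctr[1]=2
Ev 3: PC=4 idx=1 pred=T actual=N -> ctr[1]=1
Ev 4: PC=2 idx=2 pred=T actual=N -> ctr[2]=1
Ev 5: PC=7 idx=1 pred=N actual=T -> ctr[1]=2
Ev 6: PC=4 idx=1 pred=T actual=T -> ctr[1]=3
Ev 7: PC=1 idx=1 pred=T actual=T -> ctr[1]=3
Ev 8: PC=1 idx=1 pred=T actual=N -> ctr[1]=2
Ev 9: PC=1 idx=1 pred=T actual=N -> ctr[1]=1
Ev 10: PC=7 idx=1 pred=N actual=T -> ctr[1]=2
Ev 11: PC=1 idx=1 pred=T actual=T -> ctr[1]=3
Ev 12: PC=2 idx=2 pred=N actual=N -> ctr[2]=0
Ev 13: PC=7 idx=1 pred=T actual=N -> ctr[1]=2
Ev 14: PC=7 idx=1 pred=T actual=T -> ctr[1]=3

Answer: T N T T N T T T T N T N T T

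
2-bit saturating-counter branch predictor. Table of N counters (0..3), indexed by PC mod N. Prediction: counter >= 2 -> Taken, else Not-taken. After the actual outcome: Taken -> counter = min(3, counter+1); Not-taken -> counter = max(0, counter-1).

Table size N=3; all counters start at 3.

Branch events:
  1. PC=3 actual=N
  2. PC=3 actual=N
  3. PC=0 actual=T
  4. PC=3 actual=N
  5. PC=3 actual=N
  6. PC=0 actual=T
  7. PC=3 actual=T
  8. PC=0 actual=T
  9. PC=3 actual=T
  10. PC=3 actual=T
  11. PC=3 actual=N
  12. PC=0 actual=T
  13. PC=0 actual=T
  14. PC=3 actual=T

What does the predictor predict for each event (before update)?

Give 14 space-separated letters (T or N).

Ev 1: PC=3 idx=0 pred=T actual=N -> ctr[0]=2
Ev 2: PC=3 idx=0 pred=T actual=N -> ctr[0]=1
Ev 3: PC=0 idx=0 pred=N actual=T -> ctr[0]=2
Ev 4: PC=3 idx=0 pred=T actual=N -> ctr[0]=1
Ev 5: PC=3 idx=0 pred=N actual=N -> ctr[0]=0
Ev 6: PC=0 idx=0 pred=N actual=T -> ctr[0]=1
Ev 7: PC=3 idx=0 pred=N actual=T -> ctr[0]=2
Ev 8: PC=0 idx=0 pred=T actual=T -> ctr[0]=3
Ev 9: PC=3 idx=0 pred=T actual=T -> ctr[0]=3
Ev 10: PC=3 idx=0 pred=T actual=T -> ctr[0]=3
Ev 11: PC=3 idx=0 pred=T actual=N -> ctr[0]=2
Ev 12: PC=0 idx=0 pred=T actual=T -> ctr[0]=3
Ev 13: PC=0 idx=0 pred=T actual=T -> ctr[0]=3
Ev 14: PC=3 idx=0 pred=T actual=T -> ctr[0]=3

Answer: T T N T N N N T T T T T T T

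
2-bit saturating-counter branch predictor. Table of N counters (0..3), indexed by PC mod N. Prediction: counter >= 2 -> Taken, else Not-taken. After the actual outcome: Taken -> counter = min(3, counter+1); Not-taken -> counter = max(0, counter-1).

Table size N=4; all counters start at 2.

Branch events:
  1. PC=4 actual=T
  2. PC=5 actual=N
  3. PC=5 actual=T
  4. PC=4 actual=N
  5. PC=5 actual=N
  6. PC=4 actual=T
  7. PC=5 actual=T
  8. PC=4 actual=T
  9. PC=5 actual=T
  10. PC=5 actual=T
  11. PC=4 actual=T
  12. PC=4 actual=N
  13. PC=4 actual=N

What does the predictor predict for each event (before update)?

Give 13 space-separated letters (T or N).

Answer: T T N T T T N T T T T T T

Derivation:
Ev 1: PC=4 idx=0 pred=T actual=T -> ctr[0]=3
Ev 2: PC=5 idx=1 pred=T actual=N -> ctr[1]=1
Ev 3: PC=5 idx=1 pred=N actual=T -> ctr[1]=2
Ev 4: PC=4 idx=0 pred=T actual=N -> ctr[0]=2
Ev 5: PC=5 idx=1 pred=T actual=N -> ctr[1]=1
Ev 6: PC=4 idx=0 pred=T actual=T -> ctr[0]=3
Ev 7: PC=5 idx=1 pred=N actual=T -> ctr[1]=2
Ev 8: PC=4 idx=0 pred=T actual=T -> ctr[0]=3
Ev 9: PC=5 idx=1 pred=T actual=T -> ctr[1]=3
Ev 10: PC=5 idx=1 pred=T actual=T -> ctr[1]=3
Ev 11: PC=4 idx=0 pred=T actual=T -> ctr[0]=3
Ev 12: PC=4 idx=0 pred=T actual=N -> ctr[0]=2
Ev 13: PC=4 idx=0 pred=T actual=N -> ctr[0]=1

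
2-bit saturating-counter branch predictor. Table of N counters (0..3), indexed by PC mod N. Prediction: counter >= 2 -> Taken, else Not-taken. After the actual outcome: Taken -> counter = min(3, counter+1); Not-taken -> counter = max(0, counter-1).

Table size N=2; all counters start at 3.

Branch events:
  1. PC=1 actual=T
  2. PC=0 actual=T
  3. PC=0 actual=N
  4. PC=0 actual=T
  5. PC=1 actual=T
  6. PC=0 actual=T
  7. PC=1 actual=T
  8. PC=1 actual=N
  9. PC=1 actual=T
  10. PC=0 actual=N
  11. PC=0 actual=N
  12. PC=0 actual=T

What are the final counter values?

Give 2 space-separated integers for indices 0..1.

Ev 1: PC=1 idx=1 pred=T actual=T -> ctr[1]=3
Ev 2: PC=0 idx=0 pred=T actual=T -> ctr[0]=3
Ev 3: PC=0 idx=0 pred=T actual=N -> ctr[0]=2
Ev 4: PC=0 idx=0 pred=T actual=T -> ctr[0]=3
Ev 5: PC=1 idx=1 pred=T actual=T -> ctr[1]=3
Ev 6: PC=0 idx=0 pred=T actual=T -> ctr[0]=3
Ev 7: PC=1 idx=1 pred=T actual=T -> ctr[1]=3
Ev 8: PC=1 idx=1 pred=T actual=N -> ctr[1]=2
Ev 9: PC=1 idx=1 pred=T actual=T -> ctr[1]=3
Ev 10: PC=0 idx=0 pred=T actual=N -> ctr[0]=2
Ev 11: PC=0 idx=0 pred=T actual=N -> ctr[0]=1
Ev 12: PC=0 idx=0 pred=N actual=T -> ctr[0]=2

Answer: 2 3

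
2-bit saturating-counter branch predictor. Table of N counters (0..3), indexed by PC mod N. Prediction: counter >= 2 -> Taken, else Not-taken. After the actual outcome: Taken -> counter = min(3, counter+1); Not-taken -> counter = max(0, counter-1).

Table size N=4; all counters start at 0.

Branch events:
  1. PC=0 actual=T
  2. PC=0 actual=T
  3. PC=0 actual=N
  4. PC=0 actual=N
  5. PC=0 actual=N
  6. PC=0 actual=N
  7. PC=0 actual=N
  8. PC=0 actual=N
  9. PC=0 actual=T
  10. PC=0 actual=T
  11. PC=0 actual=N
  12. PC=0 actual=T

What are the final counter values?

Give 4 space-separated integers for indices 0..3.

Ev 1: PC=0 idx=0 pred=N actual=T -> ctr[0]=1
Ev 2: PC=0 idx=0 pred=N actual=T -> ctr[0]=2
Ev 3: PC=0 idx=0 pred=T actual=N -> ctr[0]=1
Ev 4: PC=0 idx=0 pred=N actual=N -> ctr[0]=0
Ev 5: PC=0 idx=0 pred=N actual=N -> ctr[0]=0
Ev 6: PC=0 idx=0 pred=N actual=N -> ctr[0]=0
Ev 7: PC=0 idx=0 pred=N actual=N -> ctr[0]=0
Ev 8: PC=0 idx=0 pred=N actual=N -> ctr[0]=0
Ev 9: PC=0 idx=0 pred=N actual=T -> ctr[0]=1
Ev 10: PC=0 idx=0 pred=N actual=T -> ctr[0]=2
Ev 11: PC=0 idx=0 pred=T actual=N -> ctr[0]=1
Ev 12: PC=0 idx=0 pred=N actual=T -> ctr[0]=2

Answer: 2 0 0 0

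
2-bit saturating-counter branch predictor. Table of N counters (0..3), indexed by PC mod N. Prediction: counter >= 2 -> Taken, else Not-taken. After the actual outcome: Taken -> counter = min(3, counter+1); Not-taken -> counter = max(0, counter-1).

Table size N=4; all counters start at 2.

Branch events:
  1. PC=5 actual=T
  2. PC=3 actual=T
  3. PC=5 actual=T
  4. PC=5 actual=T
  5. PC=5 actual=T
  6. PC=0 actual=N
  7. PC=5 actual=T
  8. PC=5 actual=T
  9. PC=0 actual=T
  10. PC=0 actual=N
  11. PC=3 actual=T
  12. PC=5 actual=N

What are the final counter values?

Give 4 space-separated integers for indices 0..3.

Ev 1: PC=5 idx=1 pred=T actual=T -> ctr[1]=3
Ev 2: PC=3 idx=3 pred=T actual=T -> ctr[3]=3
Ev 3: PC=5 idx=1 pred=T actual=T -> ctr[1]=3
Ev 4: PC=5 idx=1 pred=T actual=T -> ctr[1]=3
Ev 5: PC=5 idx=1 pred=T actual=T -> ctr[1]=3
Ev 6: PC=0 idx=0 pred=T actual=N -> ctr[0]=1
Ev 7: PC=5 idx=1 pred=T actual=T -> ctr[1]=3
Ev 8: PC=5 idx=1 pred=T actual=T -> ctr[1]=3
Ev 9: PC=0 idx=0 pred=N actual=T -> ctr[0]=2
Ev 10: PC=0 idx=0 pred=T actual=N -> ctr[0]=1
Ev 11: PC=3 idx=3 pred=T actual=T -> ctr[3]=3
Ev 12: PC=5 idx=1 pred=T actual=N -> ctr[1]=2

Answer: 1 2 2 3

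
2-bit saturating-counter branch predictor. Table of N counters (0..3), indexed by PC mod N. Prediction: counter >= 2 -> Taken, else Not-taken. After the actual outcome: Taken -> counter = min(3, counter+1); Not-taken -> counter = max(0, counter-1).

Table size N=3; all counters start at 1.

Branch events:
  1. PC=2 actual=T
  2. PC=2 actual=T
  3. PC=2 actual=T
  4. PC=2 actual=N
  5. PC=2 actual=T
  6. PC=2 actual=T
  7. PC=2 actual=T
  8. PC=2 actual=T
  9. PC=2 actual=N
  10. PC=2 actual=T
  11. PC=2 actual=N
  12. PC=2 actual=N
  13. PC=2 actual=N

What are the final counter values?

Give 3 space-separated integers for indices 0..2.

Answer: 1 1 0

Derivation:
Ev 1: PC=2 idx=2 pred=N actual=T -> ctr[2]=2
Ev 2: PC=2 idx=2 pred=T actual=T -> ctr[2]=3
Ev 3: PC=2 idx=2 pred=T actual=T -> ctr[2]=3
Ev 4: PC=2 idx=2 pred=T actual=N -> ctr[2]=2
Ev 5: PC=2 idx=2 pred=T actual=T -> ctr[2]=3
Ev 6: PC=2 idx=2 pred=T actual=T -> ctr[2]=3
Ev 7: PC=2 idx=2 pred=T actual=T -> ctr[2]=3
Ev 8: PC=2 idx=2 pred=T actual=T -> ctr[2]=3
Ev 9: PC=2 idx=2 pred=T actual=N -> ctr[2]=2
Ev 10: PC=2 idx=2 pred=T actual=T -> ctr[2]=3
Ev 11: PC=2 idx=2 pred=T actual=N -> ctr[2]=2
Ev 12: PC=2 idx=2 pred=T actual=N -> ctr[2]=1
Ev 13: PC=2 idx=2 pred=N actual=N -> ctr[2]=0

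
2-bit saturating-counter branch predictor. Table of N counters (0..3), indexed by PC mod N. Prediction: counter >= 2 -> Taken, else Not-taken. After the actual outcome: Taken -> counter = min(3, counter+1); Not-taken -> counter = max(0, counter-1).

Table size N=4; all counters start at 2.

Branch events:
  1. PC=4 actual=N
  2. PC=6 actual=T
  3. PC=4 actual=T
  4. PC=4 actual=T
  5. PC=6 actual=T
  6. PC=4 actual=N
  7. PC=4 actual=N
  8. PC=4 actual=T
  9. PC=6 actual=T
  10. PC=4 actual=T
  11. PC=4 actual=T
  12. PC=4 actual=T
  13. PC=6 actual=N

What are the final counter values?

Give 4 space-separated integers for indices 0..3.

Ev 1: PC=4 idx=0 pred=T actual=N -> ctr[0]=1
Ev 2: PC=6 idx=2 pred=T actual=T -> ctr[2]=3
Ev 3: PC=4 idx=0 pred=N actual=T -> ctr[0]=2
Ev 4: PC=4 idx=0 pred=T actual=T -> ctr[0]=3
Ev 5: PC=6 idx=2 pred=T actual=T -> ctr[2]=3
Ev 6: PC=4 idx=0 pred=T actual=N -> ctr[0]=2
Ev 7: PC=4 idx=0 pred=T actual=N -> ctr[0]=1
Ev 8: PC=4 idx=0 pred=N actual=T -> ctr[0]=2
Ev 9: PC=6 idx=2 pred=T actual=T -> ctr[2]=3
Ev 10: PC=4 idx=0 pred=T actual=T -> ctr[0]=3
Ev 11: PC=4 idx=0 pred=T actual=T -> ctr[0]=3
Ev 12: PC=4 idx=0 pred=T actual=T -> ctr[0]=3
Ev 13: PC=6 idx=2 pred=T actual=N -> ctr[2]=2

Answer: 3 2 2 2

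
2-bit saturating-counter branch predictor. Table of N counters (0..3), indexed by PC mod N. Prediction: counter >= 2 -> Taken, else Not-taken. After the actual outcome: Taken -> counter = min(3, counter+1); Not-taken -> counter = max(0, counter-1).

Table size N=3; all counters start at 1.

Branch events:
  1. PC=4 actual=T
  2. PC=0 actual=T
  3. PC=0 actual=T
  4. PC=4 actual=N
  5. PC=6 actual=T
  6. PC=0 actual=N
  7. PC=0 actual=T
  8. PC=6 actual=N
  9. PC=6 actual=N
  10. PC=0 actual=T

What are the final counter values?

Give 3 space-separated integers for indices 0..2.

Ev 1: PC=4 idx=1 pred=N actual=T -> ctr[1]=2
Ev 2: PC=0 idx=0 pred=N actual=T -> ctr[0]=2
Ev 3: PC=0 idx=0 pred=T actual=T -> ctr[0]=3
Ev 4: PC=4 idx=1 pred=T actual=N -> ctr[1]=1
Ev 5: PC=6 idx=0 pred=T actual=T -> ctr[0]=3
Ev 6: PC=0 idx=0 pred=T actual=N -> ctr[0]=2
Ev 7: PC=0 idx=0 pred=T actual=T -> ctr[0]=3
Ev 8: PC=6 idx=0 pred=T actual=N -> ctr[0]=2
Ev 9: PC=6 idx=0 pred=T actual=N -> ctr[0]=1
Ev 10: PC=0 idx=0 pred=N actual=T -> ctr[0]=2

Answer: 2 1 1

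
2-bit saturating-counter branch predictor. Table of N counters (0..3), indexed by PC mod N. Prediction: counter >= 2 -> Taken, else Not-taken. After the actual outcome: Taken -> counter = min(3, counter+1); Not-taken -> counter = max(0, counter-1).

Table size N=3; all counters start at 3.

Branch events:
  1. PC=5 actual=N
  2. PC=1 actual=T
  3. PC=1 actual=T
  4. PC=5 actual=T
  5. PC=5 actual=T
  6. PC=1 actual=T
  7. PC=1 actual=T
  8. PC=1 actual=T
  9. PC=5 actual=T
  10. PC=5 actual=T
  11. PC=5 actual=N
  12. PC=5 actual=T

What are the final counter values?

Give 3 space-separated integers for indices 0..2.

Ev 1: PC=5 idx=2 pred=T actual=N -> ctr[2]=2
Ev 2: PC=1 idx=1 pred=T actual=T -> ctr[1]=3
Ev 3: PC=1 idx=1 pred=T actual=T -> ctr[1]=3
Ev 4: PC=5 idx=2 pred=T actual=T -> ctr[2]=3
Ev 5: PC=5 idx=2 pred=T actual=T -> ctr[2]=3
Ev 6: PC=1 idx=1 pred=T actual=T -> ctr[1]=3
Ev 7: PC=1 idx=1 pred=T actual=T -> ctr[1]=3
Ev 8: PC=1 idx=1 pred=T actual=T -> ctr[1]=3
Ev 9: PC=5 idx=2 pred=T actual=T -> ctr[2]=3
Ev 10: PC=5 idx=2 pred=T actual=T -> ctr[2]=3
Ev 11: PC=5 idx=2 pred=T actual=N -> ctr[2]=2
Ev 12: PC=5 idx=2 pred=T actual=T -> ctr[2]=3

Answer: 3 3 3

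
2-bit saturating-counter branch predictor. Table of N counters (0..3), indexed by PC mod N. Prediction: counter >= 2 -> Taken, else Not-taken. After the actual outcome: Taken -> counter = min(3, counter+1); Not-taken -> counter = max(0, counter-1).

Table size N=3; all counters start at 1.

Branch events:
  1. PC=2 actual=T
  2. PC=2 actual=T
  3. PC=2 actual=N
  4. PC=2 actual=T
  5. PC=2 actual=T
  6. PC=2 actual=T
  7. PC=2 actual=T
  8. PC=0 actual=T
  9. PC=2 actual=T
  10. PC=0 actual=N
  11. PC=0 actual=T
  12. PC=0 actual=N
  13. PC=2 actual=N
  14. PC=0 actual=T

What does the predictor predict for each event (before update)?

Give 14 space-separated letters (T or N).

Answer: N T T T T T T N T T N T T N

Derivation:
Ev 1: PC=2 idx=2 pred=N actual=T -> ctr[2]=2
Ev 2: PC=2 idx=2 pred=T actual=T -> ctr[2]=3
Ev 3: PC=2 idx=2 pred=T actual=N -> ctr[2]=2
Ev 4: PC=2 idx=2 pred=T actual=T -> ctr[2]=3
Ev 5: PC=2 idx=2 pred=T actual=T -> ctr[2]=3
Ev 6: PC=2 idx=2 pred=T actual=T -> ctr[2]=3
Ev 7: PC=2 idx=2 pred=T actual=T -> ctr[2]=3
Ev 8: PC=0 idx=0 pred=N actual=T -> ctr[0]=2
Ev 9: PC=2 idx=2 pred=T actual=T -> ctr[2]=3
Ev 10: PC=0 idx=0 pred=T actual=N -> ctr[0]=1
Ev 11: PC=0 idx=0 pred=N actual=T -> ctr[0]=2
Ev 12: PC=0 idx=0 pred=T actual=N -> ctr[0]=1
Ev 13: PC=2 idx=2 pred=T actual=N -> ctr[2]=2
Ev 14: PC=0 idx=0 pred=N actual=T -> ctr[0]=2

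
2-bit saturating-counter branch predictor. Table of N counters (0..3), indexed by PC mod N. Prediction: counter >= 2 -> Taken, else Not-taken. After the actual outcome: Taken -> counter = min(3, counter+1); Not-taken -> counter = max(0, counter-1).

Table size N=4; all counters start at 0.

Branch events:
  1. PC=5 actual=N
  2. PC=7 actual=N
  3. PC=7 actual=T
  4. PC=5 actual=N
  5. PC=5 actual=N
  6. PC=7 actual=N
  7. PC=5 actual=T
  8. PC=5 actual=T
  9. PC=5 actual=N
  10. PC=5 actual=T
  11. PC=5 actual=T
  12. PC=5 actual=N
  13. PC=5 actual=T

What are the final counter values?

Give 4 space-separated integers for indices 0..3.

Ev 1: PC=5 idx=1 pred=N actual=N -> ctr[1]=0
Ev 2: PC=7 idx=3 pred=N actual=N -> ctr[3]=0
Ev 3: PC=7 idx=3 pred=N actual=T -> ctr[3]=1
Ev 4: PC=5 idx=1 pred=N actual=N -> ctr[1]=0
Ev 5: PC=5 idx=1 pred=N actual=N -> ctr[1]=0
Ev 6: PC=7 idx=3 pred=N actual=N -> ctr[3]=0
Ev 7: PC=5 idx=1 pred=N actual=T -> ctr[1]=1
Ev 8: PC=5 idx=1 pred=N actual=T -> ctr[1]=2
Ev 9: PC=5 idx=1 pred=T actual=N -> ctr[1]=1
Ev 10: PC=5 idx=1 pred=N actual=T -> ctr[1]=2
Ev 11: PC=5 idx=1 pred=T actual=T -> ctr[1]=3
Ev 12: PC=5 idx=1 pred=T actual=N -> ctr[1]=2
Ev 13: PC=5 idx=1 pred=T actual=T -> ctr[1]=3

Answer: 0 3 0 0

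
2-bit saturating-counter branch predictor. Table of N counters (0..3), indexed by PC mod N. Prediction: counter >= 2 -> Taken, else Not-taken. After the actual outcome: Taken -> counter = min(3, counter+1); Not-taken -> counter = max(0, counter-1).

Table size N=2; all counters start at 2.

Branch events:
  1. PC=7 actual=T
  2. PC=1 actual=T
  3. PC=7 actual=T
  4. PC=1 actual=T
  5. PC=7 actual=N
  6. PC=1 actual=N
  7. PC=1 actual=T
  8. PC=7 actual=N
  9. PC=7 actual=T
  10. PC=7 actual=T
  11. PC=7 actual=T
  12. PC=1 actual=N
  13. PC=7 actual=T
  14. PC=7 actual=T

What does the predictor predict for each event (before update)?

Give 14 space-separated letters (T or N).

Ev 1: PC=7 idx=1 pred=T actual=T -> ctr[1]=3
Ev 2: PC=1 idx=1 pred=T actual=T -> ctr[1]=3
Ev 3: PC=7 idx=1 pred=T actual=T -> ctr[1]=3
Ev 4: PC=1 idx=1 pred=T actual=T -> ctr[1]=3
Ev 5: PC=7 idx=1 pred=T actual=N -> ctr[1]=2
Ev 6: PC=1 idx=1 pred=T actual=N -> ctr[1]=1
Ev 7: PC=1 idx=1 pred=N actual=T -> ctr[1]=2
Ev 8: PC=7 idx=1 pred=T actual=N -> ctr[1]=1
Ev 9: PC=7 idx=1 pred=N actual=T -> ctr[1]=2
Ev 10: PC=7 idx=1 pred=T actual=T -> ctr[1]=3
Ev 11: PC=7 idx=1 pred=T actual=T -> ctr[1]=3
Ev 12: PC=1 idx=1 pred=T actual=N -> ctr[1]=2
Ev 13: PC=7 idx=1 pred=T actual=T -> ctr[1]=3
Ev 14: PC=7 idx=1 pred=T actual=T -> ctr[1]=3

Answer: T T T T T T N T N T T T T T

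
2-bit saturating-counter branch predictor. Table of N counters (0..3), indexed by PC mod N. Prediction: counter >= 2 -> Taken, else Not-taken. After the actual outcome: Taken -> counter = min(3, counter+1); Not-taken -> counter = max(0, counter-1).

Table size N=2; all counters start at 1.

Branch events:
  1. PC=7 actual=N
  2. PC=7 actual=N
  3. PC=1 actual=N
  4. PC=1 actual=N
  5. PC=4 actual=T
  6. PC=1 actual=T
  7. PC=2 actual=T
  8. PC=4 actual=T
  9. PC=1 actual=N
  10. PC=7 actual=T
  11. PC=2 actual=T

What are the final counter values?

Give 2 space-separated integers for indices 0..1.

Answer: 3 1

Derivation:
Ev 1: PC=7 idx=1 pred=N actual=N -> ctr[1]=0
Ev 2: PC=7 idx=1 pred=N actual=N -> ctr[1]=0
Ev 3: PC=1 idx=1 pred=N actual=N -> ctr[1]=0
Ev 4: PC=1 idx=1 pred=N actual=N -> ctr[1]=0
Ev 5: PC=4 idx=0 pred=N actual=T -> ctr[0]=2
Ev 6: PC=1 idx=1 pred=N actual=T -> ctr[1]=1
Ev 7: PC=2 idx=0 pred=T actual=T -> ctr[0]=3
Ev 8: PC=4 idx=0 pred=T actual=T -> ctr[0]=3
Ev 9: PC=1 idx=1 pred=N actual=N -> ctr[1]=0
Ev 10: PC=7 idx=1 pred=N actual=T -> ctr[1]=1
Ev 11: PC=2 idx=0 pred=T actual=T -> ctr[0]=3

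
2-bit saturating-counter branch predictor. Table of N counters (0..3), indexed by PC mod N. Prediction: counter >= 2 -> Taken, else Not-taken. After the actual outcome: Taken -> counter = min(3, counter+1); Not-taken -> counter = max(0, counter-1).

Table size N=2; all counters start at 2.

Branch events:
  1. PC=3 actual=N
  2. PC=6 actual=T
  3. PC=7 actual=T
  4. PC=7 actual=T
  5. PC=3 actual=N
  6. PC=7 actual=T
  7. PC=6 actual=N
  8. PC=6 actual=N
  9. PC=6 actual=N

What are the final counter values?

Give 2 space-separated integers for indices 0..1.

Ev 1: PC=3 idx=1 pred=T actual=N -> ctr[1]=1
Ev 2: PC=6 idx=0 pred=T actual=T -> ctr[0]=3
Ev 3: PC=7 idx=1 pred=N actual=T -> ctr[1]=2
Ev 4: PC=7 idx=1 pred=T actual=T -> ctr[1]=3
Ev 5: PC=3 idx=1 pred=T actual=N -> ctr[1]=2
Ev 6: PC=7 idx=1 pred=T actual=T -> ctr[1]=3
Ev 7: PC=6 idx=0 pred=T actual=N -> ctr[0]=2
Ev 8: PC=6 idx=0 pred=T actual=N -> ctr[0]=1
Ev 9: PC=6 idx=0 pred=N actual=N -> ctr[0]=0

Answer: 0 3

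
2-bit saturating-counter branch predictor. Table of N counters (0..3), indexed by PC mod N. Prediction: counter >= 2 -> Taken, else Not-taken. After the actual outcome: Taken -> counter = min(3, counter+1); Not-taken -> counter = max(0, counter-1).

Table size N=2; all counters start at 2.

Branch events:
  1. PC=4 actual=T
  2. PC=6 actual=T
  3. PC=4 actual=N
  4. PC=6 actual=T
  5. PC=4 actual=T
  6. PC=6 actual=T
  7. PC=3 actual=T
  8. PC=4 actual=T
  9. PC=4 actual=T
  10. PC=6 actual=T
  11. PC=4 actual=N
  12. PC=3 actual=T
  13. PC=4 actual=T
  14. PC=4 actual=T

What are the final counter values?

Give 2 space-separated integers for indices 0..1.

Answer: 3 3

Derivation:
Ev 1: PC=4 idx=0 pred=T actual=T -> ctr[0]=3
Ev 2: PC=6 idx=0 pred=T actual=T -> ctr[0]=3
Ev 3: PC=4 idx=0 pred=T actual=N -> ctr[0]=2
Ev 4: PC=6 idx=0 pred=T actual=T -> ctr[0]=3
Ev 5: PC=4 idx=0 pred=T actual=T -> ctr[0]=3
Ev 6: PC=6 idx=0 pred=T actual=T -> ctr[0]=3
Ev 7: PC=3 idx=1 pred=T actual=T -> ctr[1]=3
Ev 8: PC=4 idx=0 pred=T actual=T -> ctr[0]=3
Ev 9: PC=4 idx=0 pred=T actual=T -> ctr[0]=3
Ev 10: PC=6 idx=0 pred=T actual=T -> ctr[0]=3
Ev 11: PC=4 idx=0 pred=T actual=N -> ctr[0]=2
Ev 12: PC=3 idx=1 pred=T actual=T -> ctr[1]=3
Ev 13: PC=4 idx=0 pred=T actual=T -> ctr[0]=3
Ev 14: PC=4 idx=0 pred=T actual=T -> ctr[0]=3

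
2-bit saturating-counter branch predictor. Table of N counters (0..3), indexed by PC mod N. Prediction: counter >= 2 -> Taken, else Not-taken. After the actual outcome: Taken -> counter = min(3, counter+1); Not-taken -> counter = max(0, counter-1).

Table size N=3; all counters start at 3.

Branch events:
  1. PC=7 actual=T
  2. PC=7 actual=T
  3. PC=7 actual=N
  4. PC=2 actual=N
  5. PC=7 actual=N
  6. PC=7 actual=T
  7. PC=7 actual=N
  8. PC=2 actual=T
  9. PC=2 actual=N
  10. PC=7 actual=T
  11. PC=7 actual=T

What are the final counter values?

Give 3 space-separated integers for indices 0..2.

Answer: 3 3 2

Derivation:
Ev 1: PC=7 idx=1 pred=T actual=T -> ctr[1]=3
Ev 2: PC=7 idx=1 pred=T actual=T -> ctr[1]=3
Ev 3: PC=7 idx=1 pred=T actual=N -> ctr[1]=2
Ev 4: PC=2 idx=2 pred=T actual=N -> ctr[2]=2
Ev 5: PC=7 idx=1 pred=T actual=N -> ctr[1]=1
Ev 6: PC=7 idx=1 pred=N actual=T -> ctr[1]=2
Ev 7: PC=7 idx=1 pred=T actual=N -> ctr[1]=1
Ev 8: PC=2 idx=2 pred=T actual=T -> ctr[2]=3
Ev 9: PC=2 idx=2 pred=T actual=N -> ctr[2]=2
Ev 10: PC=7 idx=1 pred=N actual=T -> ctr[1]=2
Ev 11: PC=7 idx=1 pred=T actual=T -> ctr[1]=3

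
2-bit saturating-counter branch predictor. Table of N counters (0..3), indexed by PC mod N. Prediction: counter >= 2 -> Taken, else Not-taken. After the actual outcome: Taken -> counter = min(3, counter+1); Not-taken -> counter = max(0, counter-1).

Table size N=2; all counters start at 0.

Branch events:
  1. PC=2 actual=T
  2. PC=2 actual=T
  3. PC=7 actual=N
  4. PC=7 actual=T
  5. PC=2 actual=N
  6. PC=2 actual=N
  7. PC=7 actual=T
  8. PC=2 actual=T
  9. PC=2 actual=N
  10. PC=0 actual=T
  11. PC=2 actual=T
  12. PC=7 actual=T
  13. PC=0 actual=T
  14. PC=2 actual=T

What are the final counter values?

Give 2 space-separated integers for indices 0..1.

Ev 1: PC=2 idx=0 pred=N actual=T -> ctr[0]=1
Ev 2: PC=2 idx=0 pred=N actual=T -> ctr[0]=2
Ev 3: PC=7 idx=1 pred=N actual=N -> ctr[1]=0
Ev 4: PC=7 idx=1 pred=N actual=T -> ctr[1]=1
Ev 5: PC=2 idx=0 pred=T actual=N -> ctr[0]=1
Ev 6: PC=2 idx=0 pred=N actual=N -> ctr[0]=0
Ev 7: PC=7 idx=1 pred=N actual=T -> ctr[1]=2
Ev 8: PC=2 idx=0 pred=N actual=T -> ctr[0]=1
Ev 9: PC=2 idx=0 pred=N actual=N -> ctr[0]=0
Ev 10: PC=0 idx=0 pred=N actual=T -> ctr[0]=1
Ev 11: PC=2 idx=0 pred=N actual=T -> ctr[0]=2
Ev 12: PC=7 idx=1 pred=T actual=T -> ctr[1]=3
Ev 13: PC=0 idx=0 pred=T actual=T -> ctr[0]=3
Ev 14: PC=2 idx=0 pred=T actual=T -> ctr[0]=3

Answer: 3 3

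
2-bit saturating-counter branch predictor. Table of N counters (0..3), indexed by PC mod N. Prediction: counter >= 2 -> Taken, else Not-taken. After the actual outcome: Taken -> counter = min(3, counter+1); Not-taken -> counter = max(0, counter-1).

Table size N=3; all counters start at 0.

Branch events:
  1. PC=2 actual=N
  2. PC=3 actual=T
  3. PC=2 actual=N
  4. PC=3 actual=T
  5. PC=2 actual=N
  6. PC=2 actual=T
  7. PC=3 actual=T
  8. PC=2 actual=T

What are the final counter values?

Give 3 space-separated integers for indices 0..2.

Answer: 3 0 2

Derivation:
Ev 1: PC=2 idx=2 pred=N actual=N -> ctr[2]=0
Ev 2: PC=3 idx=0 pred=N actual=T -> ctr[0]=1
Ev 3: PC=2 idx=2 pred=N actual=N -> ctr[2]=0
Ev 4: PC=3 idx=0 pred=N actual=T -> ctr[0]=2
Ev 5: PC=2 idx=2 pred=N actual=N -> ctr[2]=0
Ev 6: PC=2 idx=2 pred=N actual=T -> ctr[2]=1
Ev 7: PC=3 idx=0 pred=T actual=T -> ctr[0]=3
Ev 8: PC=2 idx=2 pred=N actual=T -> ctr[2]=2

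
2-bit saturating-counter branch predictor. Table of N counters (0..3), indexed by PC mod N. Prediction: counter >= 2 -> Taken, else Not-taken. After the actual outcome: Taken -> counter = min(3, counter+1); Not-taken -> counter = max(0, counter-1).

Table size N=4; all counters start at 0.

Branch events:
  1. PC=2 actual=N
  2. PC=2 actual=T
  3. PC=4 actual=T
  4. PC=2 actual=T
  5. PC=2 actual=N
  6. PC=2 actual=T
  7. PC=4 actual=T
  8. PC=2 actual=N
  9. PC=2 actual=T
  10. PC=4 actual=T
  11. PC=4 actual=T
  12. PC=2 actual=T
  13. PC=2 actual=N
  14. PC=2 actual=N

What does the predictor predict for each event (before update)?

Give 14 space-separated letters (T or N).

Ev 1: PC=2 idx=2 pred=N actual=N -> ctr[2]=0
Ev 2: PC=2 idx=2 pred=N actual=T -> ctr[2]=1
Ev 3: PC=4 idx=0 pred=N actual=T -> ctr[0]=1
Ev 4: PC=2 idx=2 pred=N actual=T -> ctr[2]=2
Ev 5: PC=2 idx=2 pred=T actual=N -> ctr[2]=1
Ev 6: PC=2 idx=2 pred=N actual=T -> ctr[2]=2
Ev 7: PC=4 idx=0 pred=N actual=T -> ctr[0]=2
Ev 8: PC=2 idx=2 pred=T actual=N -> ctr[2]=1
Ev 9: PC=2 idx=2 pred=N actual=T -> ctr[2]=2
Ev 10: PC=4 idx=0 pred=T actual=T -> ctr[0]=3
Ev 11: PC=4 idx=0 pred=T actual=T -> ctr[0]=3
Ev 12: PC=2 idx=2 pred=T actual=T -> ctr[2]=3
Ev 13: PC=2 idx=2 pred=T actual=N -> ctr[2]=2
Ev 14: PC=2 idx=2 pred=T actual=N -> ctr[2]=1

Answer: N N N N T N N T N T T T T T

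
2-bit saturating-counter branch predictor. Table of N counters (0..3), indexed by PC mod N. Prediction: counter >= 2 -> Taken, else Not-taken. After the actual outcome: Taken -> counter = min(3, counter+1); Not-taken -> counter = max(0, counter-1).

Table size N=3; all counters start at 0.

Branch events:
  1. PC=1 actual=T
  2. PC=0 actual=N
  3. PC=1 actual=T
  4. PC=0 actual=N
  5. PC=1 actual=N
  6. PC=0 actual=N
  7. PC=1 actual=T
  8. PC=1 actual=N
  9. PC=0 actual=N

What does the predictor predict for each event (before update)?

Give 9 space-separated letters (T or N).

Answer: N N N N T N N T N

Derivation:
Ev 1: PC=1 idx=1 pred=N actual=T -> ctr[1]=1
Ev 2: PC=0 idx=0 pred=N actual=N -> ctr[0]=0
Ev 3: PC=1 idx=1 pred=N actual=T -> ctr[1]=2
Ev 4: PC=0 idx=0 pred=N actual=N -> ctr[0]=0
Ev 5: PC=1 idx=1 pred=T actual=N -> ctr[1]=1
Ev 6: PC=0 idx=0 pred=N actual=N -> ctr[0]=0
Ev 7: PC=1 idx=1 pred=N actual=T -> ctr[1]=2
Ev 8: PC=1 idx=1 pred=T actual=N -> ctr[1]=1
Ev 9: PC=0 idx=0 pred=N actual=N -> ctr[0]=0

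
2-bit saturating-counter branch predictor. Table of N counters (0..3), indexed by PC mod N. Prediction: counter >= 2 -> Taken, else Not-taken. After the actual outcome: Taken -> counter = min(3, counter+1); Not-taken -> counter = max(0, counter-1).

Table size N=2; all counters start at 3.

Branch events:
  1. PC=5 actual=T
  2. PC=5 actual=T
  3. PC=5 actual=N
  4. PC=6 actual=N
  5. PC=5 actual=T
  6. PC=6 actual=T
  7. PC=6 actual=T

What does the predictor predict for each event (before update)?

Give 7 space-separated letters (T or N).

Ev 1: PC=5 idx=1 pred=T actual=T -> ctr[1]=3
Ev 2: PC=5 idx=1 pred=T actual=T -> ctr[1]=3
Ev 3: PC=5 idx=1 pred=T actual=N -> ctr[1]=2
Ev 4: PC=6 idx=0 pred=T actual=N -> ctr[0]=2
Ev 5: PC=5 idx=1 pred=T actual=T -> ctr[1]=3
Ev 6: PC=6 idx=0 pred=T actual=T -> ctr[0]=3
Ev 7: PC=6 idx=0 pred=T actual=T -> ctr[0]=3

Answer: T T T T T T T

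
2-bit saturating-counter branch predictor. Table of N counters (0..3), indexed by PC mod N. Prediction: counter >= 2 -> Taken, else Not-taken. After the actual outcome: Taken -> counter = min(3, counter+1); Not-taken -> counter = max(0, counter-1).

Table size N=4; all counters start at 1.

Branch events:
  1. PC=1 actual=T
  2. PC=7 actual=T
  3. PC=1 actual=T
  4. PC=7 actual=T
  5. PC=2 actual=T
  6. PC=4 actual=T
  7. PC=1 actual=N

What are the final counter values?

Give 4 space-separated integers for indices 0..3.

Answer: 2 2 2 3

Derivation:
Ev 1: PC=1 idx=1 pred=N actual=T -> ctr[1]=2
Ev 2: PC=7 idx=3 pred=N actual=T -> ctr[3]=2
Ev 3: PC=1 idx=1 pred=T actual=T -> ctr[1]=3
Ev 4: PC=7 idx=3 pred=T actual=T -> ctr[3]=3
Ev 5: PC=2 idx=2 pred=N actual=T -> ctr[2]=2
Ev 6: PC=4 idx=0 pred=N actual=T -> ctr[0]=2
Ev 7: PC=1 idx=1 pred=T actual=N -> ctr[1]=2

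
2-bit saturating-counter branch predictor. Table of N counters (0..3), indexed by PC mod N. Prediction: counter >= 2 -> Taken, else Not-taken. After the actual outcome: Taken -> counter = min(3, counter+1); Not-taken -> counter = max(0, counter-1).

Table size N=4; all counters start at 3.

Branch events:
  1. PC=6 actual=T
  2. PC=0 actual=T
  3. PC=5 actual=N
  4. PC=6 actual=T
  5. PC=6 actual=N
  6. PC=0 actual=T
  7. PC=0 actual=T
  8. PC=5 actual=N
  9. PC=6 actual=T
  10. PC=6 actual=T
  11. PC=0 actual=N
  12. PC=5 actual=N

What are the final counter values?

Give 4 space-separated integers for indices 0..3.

Answer: 2 0 3 3

Derivation:
Ev 1: PC=6 idx=2 pred=T actual=T -> ctr[2]=3
Ev 2: PC=0 idx=0 pred=T actual=T -> ctr[0]=3
Ev 3: PC=5 idx=1 pred=T actual=N -> ctr[1]=2
Ev 4: PC=6 idx=2 pred=T actual=T -> ctr[2]=3
Ev 5: PC=6 idx=2 pred=T actual=N -> ctr[2]=2
Ev 6: PC=0 idx=0 pred=T actual=T -> ctr[0]=3
Ev 7: PC=0 idx=0 pred=T actual=T -> ctr[0]=3
Ev 8: PC=5 idx=1 pred=T actual=N -> ctr[1]=1
Ev 9: PC=6 idx=2 pred=T actual=T -> ctr[2]=3
Ev 10: PC=6 idx=2 pred=T actual=T -> ctr[2]=3
Ev 11: PC=0 idx=0 pred=T actual=N -> ctr[0]=2
Ev 12: PC=5 idx=1 pred=N actual=N -> ctr[1]=0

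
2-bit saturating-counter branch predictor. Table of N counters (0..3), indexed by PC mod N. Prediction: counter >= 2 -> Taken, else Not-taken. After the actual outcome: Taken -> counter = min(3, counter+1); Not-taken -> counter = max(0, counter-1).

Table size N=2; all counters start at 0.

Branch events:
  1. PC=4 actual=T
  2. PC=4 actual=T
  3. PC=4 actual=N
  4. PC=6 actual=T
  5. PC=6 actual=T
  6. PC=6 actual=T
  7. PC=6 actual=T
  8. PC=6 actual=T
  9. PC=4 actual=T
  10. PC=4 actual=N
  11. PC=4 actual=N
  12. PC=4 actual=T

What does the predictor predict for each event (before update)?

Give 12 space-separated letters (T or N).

Answer: N N T N T T T T T T T N

Derivation:
Ev 1: PC=4 idx=0 pred=N actual=T -> ctr[0]=1
Ev 2: PC=4 idx=0 pred=N actual=T -> ctr[0]=2
Ev 3: PC=4 idx=0 pred=T actual=N -> ctr[0]=1
Ev 4: PC=6 idx=0 pred=N actual=T -> ctr[0]=2
Ev 5: PC=6 idx=0 pred=T actual=T -> ctr[0]=3
Ev 6: PC=6 idx=0 pred=T actual=T -> ctr[0]=3
Ev 7: PC=6 idx=0 pred=T actual=T -> ctr[0]=3
Ev 8: PC=6 idx=0 pred=T actual=T -> ctr[0]=3
Ev 9: PC=4 idx=0 pred=T actual=T -> ctr[0]=3
Ev 10: PC=4 idx=0 pred=T actual=N -> ctr[0]=2
Ev 11: PC=4 idx=0 pred=T actual=N -> ctr[0]=1
Ev 12: PC=4 idx=0 pred=N actual=T -> ctr[0]=2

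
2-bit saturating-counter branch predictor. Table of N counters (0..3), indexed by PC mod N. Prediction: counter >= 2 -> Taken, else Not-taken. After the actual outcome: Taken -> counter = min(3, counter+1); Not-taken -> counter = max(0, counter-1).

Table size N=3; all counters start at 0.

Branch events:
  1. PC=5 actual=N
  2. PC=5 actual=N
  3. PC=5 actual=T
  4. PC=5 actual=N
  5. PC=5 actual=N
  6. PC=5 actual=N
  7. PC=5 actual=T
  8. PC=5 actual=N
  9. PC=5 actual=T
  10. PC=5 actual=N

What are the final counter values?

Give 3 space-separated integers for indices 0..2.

Answer: 0 0 0

Derivation:
Ev 1: PC=5 idx=2 pred=N actual=N -> ctr[2]=0
Ev 2: PC=5 idx=2 pred=N actual=N -> ctr[2]=0
Ev 3: PC=5 idx=2 pred=N actual=T -> ctr[2]=1
Ev 4: PC=5 idx=2 pred=N actual=N -> ctr[2]=0
Ev 5: PC=5 idx=2 pred=N actual=N -> ctr[2]=0
Ev 6: PC=5 idx=2 pred=N actual=N -> ctr[2]=0
Ev 7: PC=5 idx=2 pred=N actual=T -> ctr[2]=1
Ev 8: PC=5 idx=2 pred=N actual=N -> ctr[2]=0
Ev 9: PC=5 idx=2 pred=N actual=T -> ctr[2]=1
Ev 10: PC=5 idx=2 pred=N actual=N -> ctr[2]=0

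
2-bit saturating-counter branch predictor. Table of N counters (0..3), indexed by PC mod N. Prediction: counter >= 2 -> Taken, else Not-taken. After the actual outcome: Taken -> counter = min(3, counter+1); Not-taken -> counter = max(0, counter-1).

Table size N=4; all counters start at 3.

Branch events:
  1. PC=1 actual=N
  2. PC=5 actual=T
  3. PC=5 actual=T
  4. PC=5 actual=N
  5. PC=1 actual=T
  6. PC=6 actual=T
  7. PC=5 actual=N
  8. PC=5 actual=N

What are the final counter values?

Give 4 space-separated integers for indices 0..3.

Ev 1: PC=1 idx=1 pred=T actual=N -> ctr[1]=2
Ev 2: PC=5 idx=1 pred=T actual=T -> ctr[1]=3
Ev 3: PC=5 idx=1 pred=T actual=T -> ctr[1]=3
Ev 4: PC=5 idx=1 pred=T actual=N -> ctr[1]=2
Ev 5: PC=1 idx=1 pred=T actual=T -> ctr[1]=3
Ev 6: PC=6 idx=2 pred=T actual=T -> ctr[2]=3
Ev 7: PC=5 idx=1 pred=T actual=N -> ctr[1]=2
Ev 8: PC=5 idx=1 pred=T actual=N -> ctr[1]=1

Answer: 3 1 3 3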